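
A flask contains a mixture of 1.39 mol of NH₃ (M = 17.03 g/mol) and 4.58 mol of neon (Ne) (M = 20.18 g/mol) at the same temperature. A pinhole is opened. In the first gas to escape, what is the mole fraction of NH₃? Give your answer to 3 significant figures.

0.248

Effusion rate of each component ∝ n_i/√M_i (partial pressure × 1/√M).
Mole fraction of NH₃ in the effusate = (n_NH₃/√M_NH₃) / (n_NH₃/√M_NH₃ + n_Ne/√M_Ne)
= (1.39/√17.03) / (1.39/√17.03 + 4.58/√20.18) = 0.3368/(0.3368 + 1.020) = 0.248.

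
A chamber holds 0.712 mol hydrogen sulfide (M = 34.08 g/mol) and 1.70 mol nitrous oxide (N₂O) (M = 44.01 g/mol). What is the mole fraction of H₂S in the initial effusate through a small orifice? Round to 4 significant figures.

The effusion rate of species i is ∝ p_i/√M_i ∝ n_i/√M_i.
Mole fraction of H₂S in the effusate = (n_H₂S/√M_H₂S) / (n_H₂S/√M_H₂S + n_N₂O/√M_N₂O)
= (0.712/√34.08) / (0.712/√34.08 + 1.70/√44.01) = 0.1220/(0.1220 + 0.2563) = 0.3225.

0.3225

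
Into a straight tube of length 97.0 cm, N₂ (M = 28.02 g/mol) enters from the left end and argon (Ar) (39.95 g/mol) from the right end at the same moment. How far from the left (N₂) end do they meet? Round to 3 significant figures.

In equal time, each gas travels a distance ∝ its rate ∝ 1/√M, so d_N₂/d_Ar = √(M_Ar/M_N₂) = √(39.95/28.02) = 1.194.
With d_N₂ + d_Ar = 97.0 cm, d_Ar = 97.0/(1 + 1.194) = 44.21 cm.
d_N₂ = 97.0 − 44.21 = 52.8 cm.

52.8 cm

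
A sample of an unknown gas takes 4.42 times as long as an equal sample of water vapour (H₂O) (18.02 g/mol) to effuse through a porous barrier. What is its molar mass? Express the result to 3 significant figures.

352 g/mol

From Graham's law, t_X/t_H₂O = √(M_X/M_H₂O).
4.42 = √(M_X/18.02)
M_X = 18.02 × 4.42² = 18.02 × 19.54 = 352 g/mol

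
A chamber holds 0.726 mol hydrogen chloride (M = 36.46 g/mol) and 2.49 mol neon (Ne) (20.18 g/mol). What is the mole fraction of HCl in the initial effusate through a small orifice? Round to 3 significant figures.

0.178

Each component's effusion rate ∝ (its partial pressure)·(1/√M) ∝ n_i/√M_i.
Mole fraction of HCl in the effusate = (n_HCl/√M_HCl) / (n_HCl/√M_HCl + n_Ne/√M_Ne)
= (0.726/√36.46) / (0.726/√36.46 + 2.49/√20.18) = 0.1202/(0.1202 + 0.5543) = 0.178.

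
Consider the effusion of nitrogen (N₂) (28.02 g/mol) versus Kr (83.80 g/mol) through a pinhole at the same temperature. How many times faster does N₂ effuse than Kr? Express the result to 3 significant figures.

1.73

Graham's law gives rate_N₂/rate_Kr = √(M_Kr/M_N₂) = √(83.80/28.02) = √2.991 = 1.73.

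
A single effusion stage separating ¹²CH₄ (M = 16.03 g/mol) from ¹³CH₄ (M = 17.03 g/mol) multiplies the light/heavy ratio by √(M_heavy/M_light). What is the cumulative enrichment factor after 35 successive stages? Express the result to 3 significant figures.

2.88

The single-stage factor is √(M_heavy/M_light), so 35 stages give [√(17.03/16.03)]^35 = (17.03/16.03)^(35/2).
= 1.06238^(35/2) = 2.88.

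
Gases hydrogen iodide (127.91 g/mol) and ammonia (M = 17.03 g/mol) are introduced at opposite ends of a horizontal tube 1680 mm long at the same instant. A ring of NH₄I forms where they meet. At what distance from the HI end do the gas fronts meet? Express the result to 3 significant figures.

Distances travelled in equal time are proportional to diffusion rates, so d_HI/d_NH₃ = √(M_NH₃/M_HI) = √(17.03/127.91) = 0.3649.
With d_HI + d_NH₃ = 1680 mm, d_NH₃ = 1680/(1 + 0.3649) = 1231 mm.
d_HI = 1680 − 1231 = 449 mm.

449 mm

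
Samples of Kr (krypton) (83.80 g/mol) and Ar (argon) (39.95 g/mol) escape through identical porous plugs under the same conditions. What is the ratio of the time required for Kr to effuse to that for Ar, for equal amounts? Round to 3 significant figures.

1.45

By Graham's law, t_Kr/t_Ar = √(M_Kr/M_Ar) = √(83.80/39.95) = √2.098 = 1.45.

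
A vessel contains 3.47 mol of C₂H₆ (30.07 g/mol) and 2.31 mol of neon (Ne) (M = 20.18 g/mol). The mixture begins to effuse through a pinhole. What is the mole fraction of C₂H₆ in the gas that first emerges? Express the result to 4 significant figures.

0.5517

Rate_i ∝ x_i/√M_i (Graham's law weighted by mole fraction), so the effusate composition follows n_i/√M_i.
x_C₂H₆(eff) = (n_C₂H₆/√M_C₂H₆) / (n_C₂H₆/√M_C₂H₆ + n_Ne/√M_Ne)
= (3.47/√30.07) / (3.47/√30.07 + 2.31/√20.18) = 0.6328/(0.6328 + 0.5142) = 0.5517.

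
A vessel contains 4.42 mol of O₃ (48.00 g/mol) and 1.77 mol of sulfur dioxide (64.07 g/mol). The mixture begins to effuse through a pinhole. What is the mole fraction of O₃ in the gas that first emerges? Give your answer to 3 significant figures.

0.743

The effusion rate of species i is ∝ p_i/√M_i ∝ n_i/√M_i.
x_O₃(eff) = (n_O₃/√M_O₃) / (n_O₃/√M_O₃ + n_SO₂/√M_SO₂)
= (4.42/√48.00) / (4.42/√48.00 + 1.77/√64.07) = 0.6380/(0.6380 + 0.2211) = 0.743.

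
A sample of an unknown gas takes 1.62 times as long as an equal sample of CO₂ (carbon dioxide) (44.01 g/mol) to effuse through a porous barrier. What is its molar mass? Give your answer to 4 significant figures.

Since effusion rate ∝ 1/√M, t_X/t_CO₂ = √(M_X/M_CO₂).
1.62 = √(M_X/44.01)
M_X = 44.01 × 1.62² = 44.01 × 2.624 = 115.5 g/mol

115.5 g/mol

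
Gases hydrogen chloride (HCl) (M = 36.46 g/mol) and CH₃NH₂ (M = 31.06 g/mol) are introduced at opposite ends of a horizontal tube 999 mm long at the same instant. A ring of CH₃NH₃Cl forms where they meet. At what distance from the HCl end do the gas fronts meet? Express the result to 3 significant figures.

479 mm

In equal time, each gas travels a distance ∝ its rate ∝ 1/√M, so d_HCl/d_CH₃NH₂ = √(M_CH₃NH₂/M_HCl) = √(31.06/36.46) = 0.9230.
With d_HCl + d_CH₃NH₂ = 999 mm, d_CH₃NH₂ = 999/(1 + 0.9230) = 519.5 mm.
d_HCl = 999 − 519.5 = 479 mm.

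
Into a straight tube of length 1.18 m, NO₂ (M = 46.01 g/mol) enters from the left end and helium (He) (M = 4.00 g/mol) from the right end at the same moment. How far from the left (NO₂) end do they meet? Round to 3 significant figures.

0.269 m

Distances travelled in equal time are proportional to diffusion rates, so d_NO₂/d_He = √(M_He/M_NO₂) = √(4.00/46.01) = 0.2949.
With d_NO₂ + d_He = 1.18 m, d_He = 1.18/(1 + 0.2949) = 0.9113 m.
d_NO₂ = 1.18 − 0.9113 = 0.269 m.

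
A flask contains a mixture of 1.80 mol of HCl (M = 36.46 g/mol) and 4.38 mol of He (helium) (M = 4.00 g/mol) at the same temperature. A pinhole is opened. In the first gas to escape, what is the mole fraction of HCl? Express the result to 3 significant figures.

0.120

Rate_i ∝ x_i/√M_i (Graham's law weighted by mole fraction), so the effusate composition follows n_i/√M_i.
Mole fraction of HCl in the effusate = (n_HCl/√M_HCl) / (n_HCl/√M_HCl + n_He/√M_He)
= (1.80/√36.46) / (1.80/√36.46 + 4.38/√4.00) = 0.2981/(0.2981 + 2.190) = 0.120.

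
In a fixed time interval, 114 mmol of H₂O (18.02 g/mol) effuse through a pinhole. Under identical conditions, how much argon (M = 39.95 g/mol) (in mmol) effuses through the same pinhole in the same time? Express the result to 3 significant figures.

Graham's law gives rate_Ar/rate_H₂O = √(M_H₂O/M_Ar) = √(18.02/39.95) = √0.4511 = 0.6716.
So the amount for Ar is 114 × 0.6716 = 76.6 mmol.

76.6 mmol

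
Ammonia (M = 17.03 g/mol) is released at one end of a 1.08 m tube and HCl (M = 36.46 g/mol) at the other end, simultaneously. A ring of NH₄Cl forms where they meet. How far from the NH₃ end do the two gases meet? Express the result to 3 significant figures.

0.642 m

The fronts meet when d_NH₃ + d_HCl = L with d_NH₃/d_HCl = √(M_HCl/M_NH₃) (Graham's law). Here √(M_HCl/M_NH₃) = √(36.46/17.03) = 1.463.
With d_NH₃ + d_HCl = 1.08 m, d_HCl = 1.08/(1 + 1.463) = 0.4385 m.
d_NH₃ = 1.08 − 0.4385 = 0.642 m.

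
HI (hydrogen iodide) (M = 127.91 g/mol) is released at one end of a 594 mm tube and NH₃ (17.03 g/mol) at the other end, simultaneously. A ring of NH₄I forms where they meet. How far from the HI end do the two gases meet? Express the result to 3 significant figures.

Graham's law gives d_HI/d_NH₃ = rate_HI/rate_NH₃ = √(M_NH₃/M_HI) = √(17.03/127.91) = 0.3649.
With d_HI + d_NH₃ = 594 mm, d_NH₃ = 594/(1 + 0.3649) = 435.2 mm.
d_HI = 594 − 435.2 = 159 mm.

159 mm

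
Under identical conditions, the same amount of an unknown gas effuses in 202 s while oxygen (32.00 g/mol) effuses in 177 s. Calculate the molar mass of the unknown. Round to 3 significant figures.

Since effusion rate ∝ 1/√M, t_X/t_O₂ = √(M_X/M_O₂).
202/177 = 1.141 = √(M_X/32.00)
M_X = 32.00 × 1.141² = 32.00 × 1.302 = 41.7 g/mol

41.7 g/mol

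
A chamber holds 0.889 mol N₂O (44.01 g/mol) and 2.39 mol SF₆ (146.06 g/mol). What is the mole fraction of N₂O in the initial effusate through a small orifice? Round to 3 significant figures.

The effusion rate of species i is ∝ p_i/√M_i ∝ n_i/√M_i.
So x_N₂O in the escaping gas = (n_N₂O/√M_N₂O) / Σ(n_i/√M_i)
= (0.889/√44.01) / (0.889/√44.01 + 2.39/√146.06) = 0.1340/(0.1340 + 0.1978) = 0.404.

0.404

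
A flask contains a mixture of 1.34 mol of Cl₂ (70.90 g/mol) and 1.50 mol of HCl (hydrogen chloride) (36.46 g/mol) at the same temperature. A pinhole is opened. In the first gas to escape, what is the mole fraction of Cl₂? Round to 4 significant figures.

The effusion rate of species i is ∝ p_i/√M_i ∝ n_i/√M_i.
Mole fraction of Cl₂ in the effusate = (n_Cl₂/√M_Cl₂) / (n_Cl₂/√M_Cl₂ + n_HCl/√M_HCl)
= (1.34/√70.90) / (1.34/√70.90 + 1.50/√36.46) = 0.1591/(0.1591 + 0.2484) = 0.3905.

0.3905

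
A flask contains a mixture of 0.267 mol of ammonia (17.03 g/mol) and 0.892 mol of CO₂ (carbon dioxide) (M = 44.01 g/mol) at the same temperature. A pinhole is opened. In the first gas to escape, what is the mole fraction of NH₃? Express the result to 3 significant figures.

0.325

The effusion rate of species i is ∝ p_i/√M_i ∝ n_i/√M_i.
Mole fraction of NH₃ in the effusate = (n_NH₃/√M_NH₃) / (n_NH₃/√M_NH₃ + n_CO₂/√M_CO₂)
= (0.267/√17.03) / (0.267/√17.03 + 0.892/√44.01) = 0.06470/(0.06470 + 0.1345) = 0.325.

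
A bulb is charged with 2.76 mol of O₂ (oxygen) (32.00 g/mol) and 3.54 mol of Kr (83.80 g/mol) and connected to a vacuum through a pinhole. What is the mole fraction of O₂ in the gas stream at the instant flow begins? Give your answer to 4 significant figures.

Rate_i ∝ x_i/√M_i (Graham's law weighted by mole fraction), so the effusate composition follows n_i/√M_i.
x_O₂(eff) = (n_O₂/√M_O₂) / (n_O₂/√M_O₂ + n_Kr/√M_Kr)
= (2.76/√32.00) / (2.76/√32.00 + 3.54/√83.80) = 0.4879/(0.4879 + 0.3867) = 0.5579.

0.5579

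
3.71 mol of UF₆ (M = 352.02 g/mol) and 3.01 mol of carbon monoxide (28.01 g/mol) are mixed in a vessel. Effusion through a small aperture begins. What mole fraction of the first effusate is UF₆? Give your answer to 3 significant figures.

The effusion rate of species i is ∝ p_i/√M_i ∝ n_i/√M_i.
Mole fraction of UF₆ in the effusate = (n_UF₆/√M_UF₆) / (n_UF₆/√M_UF₆ + n_CO/√M_CO)
= (3.71/√352.02) / (3.71/√352.02 + 3.01/√28.01) = 0.1977/(0.1977 + 0.5687) = 0.258.

0.258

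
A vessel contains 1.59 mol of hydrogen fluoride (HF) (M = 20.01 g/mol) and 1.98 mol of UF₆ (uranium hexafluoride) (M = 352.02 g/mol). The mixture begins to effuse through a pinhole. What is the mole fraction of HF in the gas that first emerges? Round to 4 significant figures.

0.7711

Rate_i ∝ x_i/√M_i (Graham's law weighted by mole fraction), so the effusate composition follows n_i/√M_i.
Mole fraction of HF in the effusate = (n_HF/√M_HF) / (n_HF/√M_HF + n_UF₆/√M_UF₆)
= (1.59/√20.01) / (1.59/√20.01 + 1.98/√352.02) = 0.3554/(0.3554 + 0.1055) = 0.7711.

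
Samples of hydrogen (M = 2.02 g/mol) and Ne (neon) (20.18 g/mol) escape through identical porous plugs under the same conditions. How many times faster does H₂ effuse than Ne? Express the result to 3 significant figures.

Since effusion rate ∝ 1/√M, rate_H₂/rate_Ne = √(M_Ne/M_H₂) = √(20.18/2.02) = √9.990 = 3.16.

3.16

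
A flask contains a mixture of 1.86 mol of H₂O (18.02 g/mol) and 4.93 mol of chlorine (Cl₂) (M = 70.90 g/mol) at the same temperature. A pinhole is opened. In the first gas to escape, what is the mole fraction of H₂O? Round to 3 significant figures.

0.428

Each component's effusion rate ∝ (its partial pressure)·(1/√M) ∝ n_i/√M_i.
So x_H₂O in the escaping gas = (n_H₂O/√M_H₂O) / Σ(n_i/√M_i)
= (1.86/√18.02) / (1.86/√18.02 + 4.93/√70.90) = 0.4382/(0.4382 + 0.5855) = 0.428.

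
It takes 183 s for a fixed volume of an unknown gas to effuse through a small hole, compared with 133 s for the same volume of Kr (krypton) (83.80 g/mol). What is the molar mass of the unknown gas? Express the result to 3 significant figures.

159 g/mol

Graham's law gives t_X/t_Kr = √(M_X/M_Kr).
183/133 = 1.376 = √(M_X/83.80)
M_X = 83.80 × 1.376² = 83.80 × 1.893 = 159 g/mol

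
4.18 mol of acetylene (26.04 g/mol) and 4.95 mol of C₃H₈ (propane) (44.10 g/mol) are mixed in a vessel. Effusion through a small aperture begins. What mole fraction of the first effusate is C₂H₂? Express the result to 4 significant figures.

Effusion rate of each component ∝ n_i/√M_i (partial pressure × 1/√M).
Mole fraction of C₂H₂ in the effusate = (n_C₂H₂/√M_C₂H₂) / (n_C₂H₂/√M_C₂H₂ + n_C₃H₈/√M_C₃H₈)
= (4.18/√26.04) / (4.18/√26.04 + 4.95/√44.10) = 0.8191/(0.8191 + 0.7454) = 0.5236.

0.5236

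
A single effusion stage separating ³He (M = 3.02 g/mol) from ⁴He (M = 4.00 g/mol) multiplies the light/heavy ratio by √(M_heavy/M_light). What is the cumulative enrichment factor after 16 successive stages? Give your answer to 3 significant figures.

9.47

Overall factor = α^16 with α = √(4.00/3.02), i.e. (4.00/3.02)^(16/2).
= 1.32450^8 = 9.47.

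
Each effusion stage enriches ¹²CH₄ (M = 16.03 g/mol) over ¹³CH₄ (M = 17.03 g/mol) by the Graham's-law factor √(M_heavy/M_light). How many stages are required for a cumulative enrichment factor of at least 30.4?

113

Single-stage factor α = √(17.03/16.03), so ln α = ½ ln(1.06238) = 0.03026.
Need α^N ≥ 30.4 ⇒ N ≥ ln(30.4) / ln α = 3.414 / 0.03026 = 112.85.
So at least 113 stages are needed.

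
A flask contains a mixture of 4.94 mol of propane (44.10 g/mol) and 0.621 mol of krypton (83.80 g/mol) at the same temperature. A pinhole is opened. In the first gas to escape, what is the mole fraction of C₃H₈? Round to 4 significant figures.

Effusion rate of each component ∝ n_i/√M_i (partial pressure × 1/√M).
x_C₃H₈(eff) = (n_C₃H₈/√M_C₃H₈) / (n_C₃H₈/√M_C₃H₈ + n_Kr/√M_Kr)
= (4.94/√44.10) / (4.94/√44.10 + 0.621/√83.80) = 0.7439/(0.7439 + 0.06784) = 0.9164.

0.9164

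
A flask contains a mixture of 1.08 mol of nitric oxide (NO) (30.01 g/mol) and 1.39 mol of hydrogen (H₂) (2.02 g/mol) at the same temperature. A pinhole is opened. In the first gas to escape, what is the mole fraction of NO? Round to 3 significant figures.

Effusion rate of each component ∝ n_i/√M_i (partial pressure × 1/√M).
Mole fraction of NO in the effusate = (n_NO/√M_NO) / (n_NO/√M_NO + n_H₂/√M_H₂)
= (1.08/√30.01) / (1.08/√30.01 + 1.39/√2.02) = 0.1971/(0.1971 + 0.9780) = 0.168.

0.168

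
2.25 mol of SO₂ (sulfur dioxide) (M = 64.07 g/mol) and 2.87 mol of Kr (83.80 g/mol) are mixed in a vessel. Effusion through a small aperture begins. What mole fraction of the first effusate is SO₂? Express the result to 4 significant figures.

0.4727

Each component's effusion rate ∝ (its partial pressure)·(1/√M) ∝ n_i/√M_i.
So x_SO₂ in the escaping gas = (n_SO₂/√M_SO₂) / Σ(n_i/√M_i)
= (2.25/√64.07) / (2.25/√64.07 + 2.87/√83.80) = 0.2811/(0.2811 + 0.3135) = 0.4727.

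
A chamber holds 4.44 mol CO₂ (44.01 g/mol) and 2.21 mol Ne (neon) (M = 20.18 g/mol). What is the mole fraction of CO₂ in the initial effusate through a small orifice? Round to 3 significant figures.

Effusion rate of each component ∝ n_i/√M_i (partial pressure × 1/√M).
Mole fraction of CO₂ in the effusate = (n_CO₂/√M_CO₂) / (n_CO₂/√M_CO₂ + n_Ne/√M_Ne)
= (4.44/√44.01) / (4.44/√44.01 + 2.21/√20.18) = 0.6693/(0.6693 + 0.4920) = 0.576.

0.576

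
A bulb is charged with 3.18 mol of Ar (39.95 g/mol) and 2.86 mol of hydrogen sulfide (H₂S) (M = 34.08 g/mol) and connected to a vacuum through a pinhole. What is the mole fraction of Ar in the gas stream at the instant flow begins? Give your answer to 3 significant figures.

Each component's effusion rate ∝ (its partial pressure)·(1/√M) ∝ n_i/√M_i.
x_Ar(eff) = (n_Ar/√M_Ar) / (n_Ar/√M_Ar + n_H₂S/√M_H₂S)
= (3.18/√39.95) / (3.18/√39.95 + 2.86/√34.08) = 0.5031/(0.5031 + 0.4899) = 0.507.

0.507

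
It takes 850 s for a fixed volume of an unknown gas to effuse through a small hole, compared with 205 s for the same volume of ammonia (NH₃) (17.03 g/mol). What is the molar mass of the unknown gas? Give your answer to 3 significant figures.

293 g/mol

Using Graham's law: t_X/t_NH₃ = √(M_X/M_NH₃).
850/205 = 4.146 = √(M_X/17.03)
M_X = 17.03 × 4.146² = 17.03 × 17.19 = 293 g/mol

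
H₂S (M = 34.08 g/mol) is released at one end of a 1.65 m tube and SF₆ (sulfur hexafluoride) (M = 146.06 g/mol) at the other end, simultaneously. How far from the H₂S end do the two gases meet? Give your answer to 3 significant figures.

1.11 m

The fronts meet when d_H₂S + d_SF₆ = L with d_H₂S/d_SF₆ = √(M_SF₆/M_H₂S) (Graham's law). Here √(M_SF₆/M_H₂S) = √(146.06/34.08) = 2.070.
With d_H₂S + d_SF₆ = 1.65 m, d_SF₆ = 1.65/(1 + 2.070) = 0.5374 m.
d_H₂S = 1.65 − 0.5374 = 1.11 m.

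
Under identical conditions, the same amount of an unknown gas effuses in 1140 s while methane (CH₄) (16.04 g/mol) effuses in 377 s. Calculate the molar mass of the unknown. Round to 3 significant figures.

Since effusion rate ∝ 1/√M, t_X/t_CH₄ = √(M_X/M_CH₄).
1140/377 = 3.024 = √(M_X/16.04)
M_X = 16.04 × 3.024² = 16.04 × 9.144 = 147 g/mol

147 g/mol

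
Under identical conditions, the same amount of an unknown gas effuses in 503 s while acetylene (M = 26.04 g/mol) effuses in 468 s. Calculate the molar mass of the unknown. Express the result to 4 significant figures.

By Graham's law, t_X/t_C₂H₂ = √(M_X/M_C₂H₂).
503/468 = 1.075 = √(M_X/26.04)
M_X = 26.04 × 1.075² = 26.04 × 1.155 = 30.08 g/mol

30.08 g/mol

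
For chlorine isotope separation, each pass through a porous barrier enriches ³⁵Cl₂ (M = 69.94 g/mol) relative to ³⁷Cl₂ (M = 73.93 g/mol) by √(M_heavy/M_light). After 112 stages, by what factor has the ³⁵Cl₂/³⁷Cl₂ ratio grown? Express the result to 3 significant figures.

After 112 stages the ratio has grown by (√(73.93/69.94))^112 = (73.93/69.94)^(112/2).
= 1.05705^56 = 22.4.

22.4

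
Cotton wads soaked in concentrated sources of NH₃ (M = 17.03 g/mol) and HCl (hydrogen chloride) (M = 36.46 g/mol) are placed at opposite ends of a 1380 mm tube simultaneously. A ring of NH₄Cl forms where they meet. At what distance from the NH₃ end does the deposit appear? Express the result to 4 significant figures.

Graham's law gives d_NH₃/d_HCl = rate_NH₃/rate_HCl = √(M_HCl/M_NH₃) = √(36.46/17.03) = 1.463.
With d_NH₃ + d_HCl = 1380 mm, d_HCl = 1380/(1 + 1.463) = 560.2 mm.
d_NH₃ = 1380 − 560.2 = 819.8 mm.

819.8 mm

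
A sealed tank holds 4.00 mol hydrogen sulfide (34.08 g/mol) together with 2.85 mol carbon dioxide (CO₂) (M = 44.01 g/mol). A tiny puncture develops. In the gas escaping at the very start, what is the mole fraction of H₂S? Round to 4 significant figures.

Each component's effusion rate ∝ (its partial pressure)·(1/√M) ∝ n_i/√M_i.
x_H₂S(eff) = (n_H₂S/√M_H₂S) / (n_H₂S/√M_H₂S + n_CO₂/√M_CO₂)
= (4.00/√34.08) / (4.00/√34.08 + 2.85/√44.01) = 0.6852/(0.6852 + 0.4296) = 0.6146.

0.6146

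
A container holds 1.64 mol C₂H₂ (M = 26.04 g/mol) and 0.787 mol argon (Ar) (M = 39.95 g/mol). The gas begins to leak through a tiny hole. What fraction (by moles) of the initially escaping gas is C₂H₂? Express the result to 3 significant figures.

The effusion rate of species i is ∝ p_i/√M_i ∝ n_i/√M_i.
So x_C₂H₂ in the escaping gas = (n_C₂H₂/√M_C₂H₂) / Σ(n_i/√M_i)
= (1.64/√26.04) / (1.64/√26.04 + 0.787/√39.95) = 0.3214/(0.3214 + 0.1245) = 0.721.

0.721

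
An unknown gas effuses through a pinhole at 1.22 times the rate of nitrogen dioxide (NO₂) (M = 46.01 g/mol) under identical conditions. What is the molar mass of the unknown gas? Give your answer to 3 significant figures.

Using Graham's law: rate_X/rate_NO₂ = √(M_NO₂/M_X).
1.22 = √(46.01/M_X)
M_X = 46.01 / 1.22² = 46.01 / 1.488 = 30.9 g/mol

30.9 g/mol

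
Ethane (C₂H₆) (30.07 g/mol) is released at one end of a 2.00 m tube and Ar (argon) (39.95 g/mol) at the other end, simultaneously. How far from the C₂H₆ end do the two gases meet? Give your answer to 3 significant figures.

1.07 m

Distances travelled in equal time are proportional to diffusion rates, so d_C₂H₆/d_Ar = √(M_Ar/M_C₂H₆) = √(39.95/30.07) = 1.153.
With d_C₂H₆ + d_Ar = 2.00 m, d_Ar = 2.00/(1 + 1.153) = 0.9291 m.
d_C₂H₆ = 2.00 − 0.9291 = 1.07 m.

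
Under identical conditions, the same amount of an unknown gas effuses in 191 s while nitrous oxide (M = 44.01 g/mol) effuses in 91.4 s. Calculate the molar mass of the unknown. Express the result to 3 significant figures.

Using Graham's law: t_X/t_N₂O = √(M_X/M_N₂O).
191/91.4 = 2.090 = √(M_X/44.01)
M_X = 44.01 × 2.090² = 44.01 × 4.367 = 192 g/mol

192 g/mol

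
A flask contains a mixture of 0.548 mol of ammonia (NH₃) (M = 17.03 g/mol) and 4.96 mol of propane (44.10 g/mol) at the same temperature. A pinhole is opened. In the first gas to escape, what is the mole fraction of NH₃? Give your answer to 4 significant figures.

0.1510

Each component's effusion rate ∝ (its partial pressure)·(1/√M) ∝ n_i/√M_i.
So x_NH₃ in the escaping gas = (n_NH₃/√M_NH₃) / Σ(n_i/√M_i)
= (0.548/√17.03) / (0.548/√17.03 + 4.96/√44.10) = 0.1328/(0.1328 + 0.7469) = 0.1510.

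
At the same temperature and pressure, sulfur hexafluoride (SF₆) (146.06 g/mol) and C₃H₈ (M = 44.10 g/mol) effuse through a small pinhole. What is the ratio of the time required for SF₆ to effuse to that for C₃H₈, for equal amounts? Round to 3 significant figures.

1.82

Graham's law gives t_SF₆/t_C₃H₈ = √(M_SF₆/M_C₃H₈) = √(146.06/44.10) = √3.312 = 1.82.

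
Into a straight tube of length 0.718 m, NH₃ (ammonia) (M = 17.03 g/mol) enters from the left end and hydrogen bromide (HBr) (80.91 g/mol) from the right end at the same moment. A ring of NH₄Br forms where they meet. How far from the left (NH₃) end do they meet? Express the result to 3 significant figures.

0.492 m

Distances travelled in equal time are proportional to diffusion rates, so d_NH₃/d_HBr = √(M_HBr/M_NH₃) = √(80.91/17.03) = 2.180.
With d_NH₃ + d_HBr = 0.718 m, d_HBr = 0.718/(1 + 2.180) = 0.2258 m.
d_NH₃ = 0.718 − 0.2258 = 0.492 m.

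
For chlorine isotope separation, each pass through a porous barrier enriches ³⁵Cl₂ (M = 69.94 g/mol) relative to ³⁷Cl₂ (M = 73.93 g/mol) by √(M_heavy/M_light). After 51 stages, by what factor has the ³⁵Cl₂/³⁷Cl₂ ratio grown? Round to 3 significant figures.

4.12

The single-stage factor is √(M_heavy/M_light), so 51 stages give [√(73.93/69.94)]^51 = (73.93/69.94)^(51/2).
= 1.05705^(51/2) = 4.12.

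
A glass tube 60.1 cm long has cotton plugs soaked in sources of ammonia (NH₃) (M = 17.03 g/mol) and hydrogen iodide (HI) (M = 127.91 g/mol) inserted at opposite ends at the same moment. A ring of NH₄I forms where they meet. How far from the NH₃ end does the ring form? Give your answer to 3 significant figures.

Distances travelled in equal time are proportional to diffusion rates, so d_NH₃/d_HI = √(M_HI/M_NH₃) = √(127.91/17.03) = 2.741.
With d_NH₃ + d_HI = 60.1 cm, d_HI = 60.1/(1 + 2.741) = 16.07 cm.
d_NH₃ = 60.1 − 16.07 = 44.0 cm.

44.0 cm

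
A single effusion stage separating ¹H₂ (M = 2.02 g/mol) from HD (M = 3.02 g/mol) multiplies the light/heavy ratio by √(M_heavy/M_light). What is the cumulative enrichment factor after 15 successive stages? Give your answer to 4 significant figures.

20.41

The single-stage factor is √(M_heavy/M_light), so 15 stages give [√(3.02/2.02)]^15 = (3.02/2.02)^(15/2).
= 1.49505^(15/2) = 20.41.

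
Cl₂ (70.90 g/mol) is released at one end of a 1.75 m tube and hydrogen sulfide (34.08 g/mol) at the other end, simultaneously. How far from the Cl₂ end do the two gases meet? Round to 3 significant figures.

Distances travelled in equal time are proportional to diffusion rates, so d_Cl₂/d_H₂S = √(M_H₂S/M_Cl₂) = √(34.08/70.90) = 0.6933.
With d_Cl₂ + d_H₂S = 1.75 m, d_H₂S = 1.75/(1 + 0.6933) = 1.033 m.
d_Cl₂ = 1.75 − 1.033 = 0.717 m.

0.717 m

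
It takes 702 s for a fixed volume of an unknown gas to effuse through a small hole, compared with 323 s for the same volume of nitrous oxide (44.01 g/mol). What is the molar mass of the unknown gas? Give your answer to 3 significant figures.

From Graham's law, t_X/t_N₂O = √(M_X/M_N₂O).
702/323 = 2.173 = √(M_X/44.01)
M_X = 44.01 × 2.173² = 44.01 × 4.724 = 208 g/mol

208 g/mol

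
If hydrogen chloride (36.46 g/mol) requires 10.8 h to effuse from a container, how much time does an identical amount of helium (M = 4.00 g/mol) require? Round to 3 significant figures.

From Graham's law, t_He/t_HCl = √(M_He/M_HCl) = √(4.00/36.46) = √0.1097 = 0.3312.
So the time for He is 10.8 × 0.3312 = 3.58 h.

3.58 h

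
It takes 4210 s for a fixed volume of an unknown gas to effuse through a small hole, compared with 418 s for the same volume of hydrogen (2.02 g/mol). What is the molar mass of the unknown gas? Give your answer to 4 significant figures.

By Graham's law, t_X/t_H₂ = √(M_X/M_H₂).
4210/418 = 10.07 = √(M_X/2.02)
M_X = 2.02 × 10.07² = 2.02 × 101.4 = 204.9 g/mol

204.9 g/mol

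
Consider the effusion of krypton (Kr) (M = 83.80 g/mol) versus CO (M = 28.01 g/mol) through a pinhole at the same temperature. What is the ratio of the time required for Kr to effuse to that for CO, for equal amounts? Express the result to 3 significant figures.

By Graham's law, t_Kr/t_CO = √(M_Kr/M_CO) = √(83.80/28.01) = √2.992 = 1.73.

1.73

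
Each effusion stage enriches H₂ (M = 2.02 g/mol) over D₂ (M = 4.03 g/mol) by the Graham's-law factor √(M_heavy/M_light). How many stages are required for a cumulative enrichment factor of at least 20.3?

Single-stage factor α = √(4.03/2.02), so ln α = ½ ln(1.99505) = 0.3453.
Need α^N ≥ 20.3 ⇒ N ≥ ln(20.3) / ln α = 3.011 / 0.3453 = 8.72.
Minimum whole number of stages: N = 9.

9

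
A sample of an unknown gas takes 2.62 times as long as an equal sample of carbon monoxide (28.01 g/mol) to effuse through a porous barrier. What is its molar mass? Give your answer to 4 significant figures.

192.3 g/mol

Using Graham's law: t_X/t_CO = √(M_X/M_CO).
2.62 = √(M_X/28.01)
M_X = 28.01 × 2.62² = 28.01 × 6.864 = 192.3 g/mol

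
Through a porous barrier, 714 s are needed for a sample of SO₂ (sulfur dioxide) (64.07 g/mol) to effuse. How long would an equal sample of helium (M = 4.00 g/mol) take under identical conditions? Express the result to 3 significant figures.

By Graham's law, t_He/t_SO₂ = √(M_He/M_SO₂) = √(4.00/64.07) = √0.06243 = 0.2499.
So the time for He is 714 × 0.2499 = 178 s.

178 s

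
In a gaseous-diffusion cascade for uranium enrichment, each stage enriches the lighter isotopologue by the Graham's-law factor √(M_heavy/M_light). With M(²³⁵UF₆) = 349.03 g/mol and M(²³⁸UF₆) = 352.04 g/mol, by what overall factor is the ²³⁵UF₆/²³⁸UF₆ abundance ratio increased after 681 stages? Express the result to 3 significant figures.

18.6

After 681 stages the ratio has grown by (√(352.04/349.03))^681 = (352.04/349.03)^(681/2).
= 1.00862^(681/2) = 18.6.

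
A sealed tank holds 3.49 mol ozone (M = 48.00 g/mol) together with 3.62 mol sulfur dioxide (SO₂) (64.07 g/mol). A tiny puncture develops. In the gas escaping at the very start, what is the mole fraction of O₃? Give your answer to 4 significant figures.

0.5269

The effusion rate of species i is ∝ p_i/√M_i ∝ n_i/√M_i.
So x_O₃ in the escaping gas = (n_O₃/√M_O₃) / Σ(n_i/√M_i)
= (3.49/√48.00) / (3.49/√48.00 + 3.62/√64.07) = 0.5037/(0.5037 + 0.4523) = 0.5269.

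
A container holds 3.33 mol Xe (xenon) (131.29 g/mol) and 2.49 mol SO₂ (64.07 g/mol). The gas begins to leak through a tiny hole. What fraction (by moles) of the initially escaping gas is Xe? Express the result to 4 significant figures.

0.4830

Effusion rate of each component ∝ n_i/√M_i (partial pressure × 1/√M).
Mole fraction of Xe in the effusate = (n_Xe/√M_Xe) / (n_Xe/√M_Xe + n_SO₂/√M_SO₂)
= (3.33/√131.29) / (3.33/√131.29 + 2.49/√64.07) = 0.2906/(0.2906 + 0.3111) = 0.4830.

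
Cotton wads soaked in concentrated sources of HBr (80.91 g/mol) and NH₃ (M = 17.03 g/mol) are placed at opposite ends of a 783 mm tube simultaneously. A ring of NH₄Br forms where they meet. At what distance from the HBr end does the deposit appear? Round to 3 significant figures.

246 mm

The fronts meet when d_HBr + d_NH₃ = L with d_HBr/d_NH₃ = √(M_NH₃/M_HBr) (Graham's law). Here √(M_NH₃/M_HBr) = √(17.03/80.91) = 0.4588.
With d_HBr + d_NH₃ = 783 mm, d_NH₃ = 783/(1 + 0.4588) = 536.7 mm.
d_HBr = 783 − 536.7 = 246 mm.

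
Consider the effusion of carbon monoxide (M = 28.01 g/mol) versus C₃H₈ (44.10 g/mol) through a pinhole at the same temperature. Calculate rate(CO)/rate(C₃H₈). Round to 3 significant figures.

Graham's law gives rate_CO/rate_C₃H₈ = √(M_C₃H₈/M_CO) = √(44.10/28.01) = √1.574 = 1.25.

1.25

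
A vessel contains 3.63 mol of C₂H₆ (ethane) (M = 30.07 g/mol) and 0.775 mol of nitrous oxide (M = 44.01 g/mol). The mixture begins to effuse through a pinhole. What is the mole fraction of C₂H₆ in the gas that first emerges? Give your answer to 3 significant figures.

Effusion rate of each component ∝ n_i/√M_i (partial pressure × 1/√M).
x_C₂H₆(eff) = (n_C₂H₆/√M_C₂H₆) / (n_C₂H₆/√M_C₂H₆ + n_N₂O/√M_N₂O)
= (3.63/√30.07) / (3.63/√30.07 + 0.775/√44.01) = 0.6620/(0.6620 + 0.1168) = 0.850.

0.850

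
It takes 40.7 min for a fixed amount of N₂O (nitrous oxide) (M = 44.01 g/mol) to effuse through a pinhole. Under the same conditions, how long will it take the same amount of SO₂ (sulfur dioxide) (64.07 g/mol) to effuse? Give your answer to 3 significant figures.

49.1 min

By Graham's law, t_SO₂/t_N₂O = √(M_SO₂/M_N₂O) = √(64.07/44.01) = √1.456 = 1.207.
So the time for SO₂ is 40.7 × 1.207 = 49.1 min.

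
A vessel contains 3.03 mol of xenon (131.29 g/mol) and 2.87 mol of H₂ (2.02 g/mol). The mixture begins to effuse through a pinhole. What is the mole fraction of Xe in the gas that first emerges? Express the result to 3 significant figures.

Effusion rate of each component ∝ n_i/√M_i (partial pressure × 1/√M).
x_Xe(eff) = (n_Xe/√M_Xe) / (n_Xe/√M_Xe + n_H₂/√M_H₂)
= (3.03/√131.29) / (3.03/√131.29 + 2.87/√2.02) = 0.2644/(0.2644 + 2.019) = 0.116.

0.116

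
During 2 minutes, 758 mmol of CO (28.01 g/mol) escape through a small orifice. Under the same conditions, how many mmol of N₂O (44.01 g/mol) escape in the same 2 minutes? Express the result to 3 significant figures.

From Graham's law, rate_N₂O/rate_CO = √(M_CO/M_N₂O) = √(28.01/44.01) = √0.6364 = 0.7978.
So the amount for N₂O is 758 × 0.7978 = 605 mmol.

605 mmol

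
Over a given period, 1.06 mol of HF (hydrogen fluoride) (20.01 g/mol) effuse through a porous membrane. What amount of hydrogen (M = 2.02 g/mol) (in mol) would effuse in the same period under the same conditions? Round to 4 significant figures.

Since effusion rate ∝ 1/√M, rate_H₂/rate_HF = √(M_HF/M_H₂) = √(20.01/2.02) = √9.906 = 3.147.
So the amount for H₂ is 1.06 × 3.147 = 3.336 mol.

3.336 mol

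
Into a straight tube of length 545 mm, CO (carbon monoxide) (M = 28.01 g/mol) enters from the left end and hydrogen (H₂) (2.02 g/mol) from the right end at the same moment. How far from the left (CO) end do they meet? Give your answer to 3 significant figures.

115 mm

In equal time, each gas travels a distance ∝ its rate ∝ 1/√M, so d_CO/d_H₂ = √(M_H₂/M_CO) = √(2.02/28.01) = 0.2685.
With d_CO + d_H₂ = 545 mm, d_H₂ = 545/(1 + 0.2685) = 429.6 mm.
d_CO = 545 − 429.6 = 115 mm.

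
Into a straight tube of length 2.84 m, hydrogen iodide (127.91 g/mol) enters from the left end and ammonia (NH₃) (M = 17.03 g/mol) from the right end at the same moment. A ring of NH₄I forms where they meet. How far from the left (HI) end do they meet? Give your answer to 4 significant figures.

Graham's law gives d_HI/d_NH₃ = rate_HI/rate_NH₃ = √(M_NH₃/M_HI) = √(17.03/127.91) = 0.3649.
With d_HI + d_NH₃ = 2.84 m, d_NH₃ = 2.84/(1 + 0.3649) = 2.081 m.
d_HI = 2.84 − 2.081 = 0.7592 m.

0.7592 m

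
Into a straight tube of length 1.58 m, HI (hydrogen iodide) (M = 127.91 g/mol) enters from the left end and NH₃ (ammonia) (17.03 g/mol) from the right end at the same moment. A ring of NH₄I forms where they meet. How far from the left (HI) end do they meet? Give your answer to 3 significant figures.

Graham's law gives d_HI/d_NH₃ = rate_HI/rate_NH₃ = √(M_NH₃/M_HI) = √(17.03/127.91) = 0.3649.
With d_HI + d_NH₃ = 1.58 m, d_NH₃ = 1.58/(1 + 0.3649) = 1.158 m.
d_HI = 1.58 − 1.158 = 0.422 m.

0.422 m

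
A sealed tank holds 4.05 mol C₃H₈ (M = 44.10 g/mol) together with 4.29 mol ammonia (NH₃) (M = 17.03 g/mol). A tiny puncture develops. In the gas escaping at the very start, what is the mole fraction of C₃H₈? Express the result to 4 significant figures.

Each component's effusion rate ∝ (its partial pressure)·(1/√M) ∝ n_i/√M_i.
Mole fraction of C₃H₈ in the effusate = (n_C₃H₈/√M_C₃H₈) / (n_C₃H₈/√M_C₃H₈ + n_NH₃/√M_NH₃)
= (4.05/√44.10) / (4.05/√44.10 + 4.29/√17.03) = 0.6099/(0.6099 + 1.040) = 0.3697.

0.3697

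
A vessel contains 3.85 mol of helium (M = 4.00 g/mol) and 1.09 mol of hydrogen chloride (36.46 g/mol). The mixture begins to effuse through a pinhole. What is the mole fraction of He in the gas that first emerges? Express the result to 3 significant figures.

The effusion rate of species i is ∝ p_i/√M_i ∝ n_i/√M_i.
Mole fraction of He in the effusate = (n_He/√M_He) / (n_He/√M_He + n_HCl/√M_HCl)
= (3.85/√4.00) / (3.85/√4.00 + 1.09/√36.46) = 1.925/(1.925 + 0.1805) = 0.914.

0.914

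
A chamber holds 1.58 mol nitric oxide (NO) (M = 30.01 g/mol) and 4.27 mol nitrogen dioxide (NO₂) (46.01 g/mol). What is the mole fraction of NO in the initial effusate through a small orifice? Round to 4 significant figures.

0.3142

The effusion rate of species i is ∝ p_i/√M_i ∝ n_i/√M_i.
x_NO(eff) = (n_NO/√M_NO) / (n_NO/√M_NO + n_NO₂/√M_NO₂)
= (1.58/√30.01) / (1.58/√30.01 + 4.27/√46.01) = 0.2884/(0.2884 + 0.6295) = 0.3142.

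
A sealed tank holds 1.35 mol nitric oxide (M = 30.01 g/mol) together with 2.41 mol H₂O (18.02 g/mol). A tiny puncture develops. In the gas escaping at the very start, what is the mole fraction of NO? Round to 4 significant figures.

Effusion rate of each component ∝ n_i/√M_i (partial pressure × 1/√M).
Mole fraction of NO in the effusate = (n_NO/√M_NO) / (n_NO/√M_NO + n_H₂O/√M_H₂O)
= (1.35/√30.01) / (1.35/√30.01 + 2.41/√18.02) = 0.2464/(0.2464 + 0.5677) = 0.3027.

0.3027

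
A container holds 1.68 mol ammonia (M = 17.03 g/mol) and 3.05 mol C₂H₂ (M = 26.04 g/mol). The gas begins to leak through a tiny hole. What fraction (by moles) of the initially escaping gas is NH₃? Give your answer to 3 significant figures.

Effusion rate of each component ∝ n_i/√M_i (partial pressure × 1/√M).
x_NH₃(eff) = (n_NH₃/√M_NH₃) / (n_NH₃/√M_NH₃ + n_C₂H₂/√M_C₂H₂)
= (1.68/√17.03) / (1.68/√17.03 + 3.05/√26.04) = 0.4071/(0.4071 + 0.5977) = 0.405.

0.405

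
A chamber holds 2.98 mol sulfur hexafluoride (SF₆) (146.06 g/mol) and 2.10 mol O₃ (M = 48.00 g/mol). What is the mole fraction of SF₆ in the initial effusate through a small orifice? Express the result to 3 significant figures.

Effusion rate of each component ∝ n_i/√M_i (partial pressure × 1/√M).
x_SF₆(eff) = (n_SF₆/√M_SF₆) / (n_SF₆/√M_SF₆ + n_O₃/√M_O₃)
= (2.98/√146.06) / (2.98/√146.06 + 2.10/√48.00) = 0.2466/(0.2466 + 0.3031) = 0.449.

0.449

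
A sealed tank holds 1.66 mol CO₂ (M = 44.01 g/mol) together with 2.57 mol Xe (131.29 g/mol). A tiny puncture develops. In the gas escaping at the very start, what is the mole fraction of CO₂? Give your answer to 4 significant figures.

0.5273

Effusion rate of each component ∝ n_i/√M_i (partial pressure × 1/√M).
Mole fraction of CO₂ in the effusate = (n_CO₂/√M_CO₂) / (n_CO₂/√M_CO₂ + n_Xe/√M_Xe)
= (1.66/√44.01) / (1.66/√44.01 + 2.57/√131.29) = 0.2502/(0.2502 + 0.2243) = 0.5273.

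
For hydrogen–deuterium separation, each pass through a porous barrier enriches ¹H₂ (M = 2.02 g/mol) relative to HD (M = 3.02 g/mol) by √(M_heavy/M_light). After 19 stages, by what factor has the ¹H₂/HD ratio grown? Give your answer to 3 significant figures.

45.6

The single-stage factor is √(M_heavy/M_light), so 19 stages give [√(3.02/2.02)]^19 = (3.02/2.02)^(19/2).
= 1.49505^(19/2) = 45.6.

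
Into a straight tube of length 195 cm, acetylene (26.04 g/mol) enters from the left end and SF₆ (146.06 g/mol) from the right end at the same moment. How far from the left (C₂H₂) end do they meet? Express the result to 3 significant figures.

137 cm

In equal time, each gas travels a distance ∝ its rate ∝ 1/√M, so d_C₂H₂/d_SF₆ = √(M_SF₆/M_C₂H₂) = √(146.06/26.04) = 2.368.
With d_C₂H₂ + d_SF₆ = 195 cm, d_SF₆ = 195/(1 + 2.368) = 57.89 cm.
d_C₂H₂ = 195 − 57.89 = 137 cm.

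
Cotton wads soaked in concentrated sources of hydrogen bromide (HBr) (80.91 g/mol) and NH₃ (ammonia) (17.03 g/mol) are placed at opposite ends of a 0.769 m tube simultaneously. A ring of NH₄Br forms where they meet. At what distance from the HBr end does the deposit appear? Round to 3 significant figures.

0.242 m

Distances travelled in equal time are proportional to diffusion rates, so d_HBr/d_NH₃ = √(M_NH₃/M_HBr) = √(17.03/80.91) = 0.4588.
With d_HBr + d_NH₃ = 0.769 m, d_NH₃ = 0.769/(1 + 0.4588) = 0.5272 m.
d_HBr = 0.769 − 0.5272 = 0.242 m.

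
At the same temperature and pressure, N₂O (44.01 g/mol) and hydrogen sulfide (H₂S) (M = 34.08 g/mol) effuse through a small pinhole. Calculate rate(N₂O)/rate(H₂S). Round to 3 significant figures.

0.880

Graham's law gives rate_N₂O/rate_H₂S = √(M_H₂S/M_N₂O) = √(34.08/44.01) = √0.7744 = 0.880.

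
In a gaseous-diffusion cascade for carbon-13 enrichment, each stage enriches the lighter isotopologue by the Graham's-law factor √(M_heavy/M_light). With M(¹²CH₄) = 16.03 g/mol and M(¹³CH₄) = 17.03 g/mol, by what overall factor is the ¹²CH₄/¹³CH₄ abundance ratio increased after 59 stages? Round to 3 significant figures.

The single-stage factor is √(M_heavy/M_light), so 59 stages give [√(17.03/16.03)]^59 = (17.03/16.03)^(59/2).
= 1.06238^(59/2) = 5.96.

5.96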